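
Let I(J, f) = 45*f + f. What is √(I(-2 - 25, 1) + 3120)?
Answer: √3166 ≈ 56.267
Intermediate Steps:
I(J, f) = 46*f
√(I(-2 - 25, 1) + 3120) = √(46*1 + 3120) = √(46 + 3120) = √3166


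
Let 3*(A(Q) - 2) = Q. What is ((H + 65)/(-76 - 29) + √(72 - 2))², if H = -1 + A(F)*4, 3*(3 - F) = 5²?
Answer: 62852806/893025 - 1168*√70/945 ≈ 60.041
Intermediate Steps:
F = -16/3 (F = 3 - ⅓*5² = 3 - ⅓*25 = 3 - 25/3 = -16/3 ≈ -5.3333)
A(Q) = 2 + Q/3
H = -⅑ (H = -1 + (2 + (⅓)*(-16/3))*4 = -1 + (2 - 16/9)*4 = -1 + (2/9)*4 = -1 + 8/9 = -⅑ ≈ -0.11111)
((H + 65)/(-76 - 29) + √(72 - 2))² = ((-⅑ + 65)/(-76 - 29) + √(72 - 2))² = ((584/9)/(-105) + √70)² = ((584/9)*(-1/105) + √70)² = (-584/945 + √70)²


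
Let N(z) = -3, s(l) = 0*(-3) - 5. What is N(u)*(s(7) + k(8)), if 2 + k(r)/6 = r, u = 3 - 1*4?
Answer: -93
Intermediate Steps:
u = -1 (u = 3 - 4 = -1)
s(l) = -5 (s(l) = 0 - 5 = -5)
k(r) = -12 + 6*r
N(u)*(s(7) + k(8)) = -3*(-5 + (-12 + 6*8)) = -3*(-5 + (-12 + 48)) = -3*(-5 + 36) = -3*31 = -93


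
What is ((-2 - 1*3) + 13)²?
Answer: 64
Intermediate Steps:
((-2 - 1*3) + 13)² = ((-2 - 3) + 13)² = (-5 + 13)² = 8² = 64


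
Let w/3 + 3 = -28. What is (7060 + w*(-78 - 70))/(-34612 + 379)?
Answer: -20824/34233 ≈ -0.60830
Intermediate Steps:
w = -93 (w = -9 + 3*(-28) = -9 - 84 = -93)
(7060 + w*(-78 - 70))/(-34612 + 379) = (7060 - 93*(-78 - 70))/(-34612 + 379) = (7060 - 93*(-148))/(-34233) = (7060 + 13764)*(-1/34233) = 20824*(-1/34233) = -20824/34233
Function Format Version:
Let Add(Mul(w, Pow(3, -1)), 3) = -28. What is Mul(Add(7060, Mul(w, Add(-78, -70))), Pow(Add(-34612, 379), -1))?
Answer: Rational(-20824, 34233) ≈ -0.60830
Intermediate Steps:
w = -93 (w = Add(-9, Mul(3, -28)) = Add(-9, -84) = -93)
Mul(Add(7060, Mul(w, Add(-78, -70))), Pow(Add(-34612, 379), -1)) = Mul(Add(7060, Mul(-93, Add(-78, -70))), Pow(Add(-34612, 379), -1)) = Mul(Add(7060, Mul(-93, -148)), Pow(-34233, -1)) = Mul(Add(7060, 13764), Rational(-1, 34233)) = Mul(20824, Rational(-1, 34233)) = Rational(-20824, 34233)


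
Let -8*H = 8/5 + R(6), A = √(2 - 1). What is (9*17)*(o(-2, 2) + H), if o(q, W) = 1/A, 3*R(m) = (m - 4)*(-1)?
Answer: 2703/20 ≈ 135.15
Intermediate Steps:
A = 1 (A = √1 = 1)
R(m) = 4/3 - m/3 (R(m) = ((m - 4)*(-1))/3 = ((-4 + m)*(-1))/3 = (4 - m)/3 = 4/3 - m/3)
o(q, W) = 1 (o(q, W) = 1/1 = 1)
H = -7/60 (H = -(8/5 + (4/3 - ⅓*6))/8 = -(8*(⅕) + (4/3 - 2))/8 = -(8/5 - ⅔)/8 = -⅛*14/15 = -7/60 ≈ -0.11667)
(9*17)*(o(-2, 2) + H) = (9*17)*(1 - 7/60) = 153*(53/60) = 2703/20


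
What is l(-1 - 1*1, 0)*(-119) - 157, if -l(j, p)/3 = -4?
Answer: -1585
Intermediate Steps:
l(j, p) = 12 (l(j, p) = -3*(-4) = 12)
l(-1 - 1*1, 0)*(-119) - 157 = 12*(-119) - 157 = -1428 - 157 = -1585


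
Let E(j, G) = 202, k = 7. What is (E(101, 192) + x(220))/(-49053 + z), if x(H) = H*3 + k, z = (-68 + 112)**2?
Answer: -869/47117 ≈ -0.018443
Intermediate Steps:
z = 1936 (z = 44**2 = 1936)
x(H) = 7 + 3*H (x(H) = H*3 + 7 = 3*H + 7 = 7 + 3*H)
(E(101, 192) + x(220))/(-49053 + z) = (202 + (7 + 3*220))/(-49053 + 1936) = (202 + (7 + 660))/(-47117) = (202 + 667)*(-1/47117) = 869*(-1/47117) = -869/47117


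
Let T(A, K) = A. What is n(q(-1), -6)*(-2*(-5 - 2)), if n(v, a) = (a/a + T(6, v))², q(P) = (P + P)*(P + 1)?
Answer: 686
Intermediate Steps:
q(P) = 2*P*(1 + P) (q(P) = (2*P)*(1 + P) = 2*P*(1 + P))
n(v, a) = 49 (n(v, a) = (a/a + 6)² = (1 + 6)² = 7² = 49)
n(q(-1), -6)*(-2*(-5 - 2)) = 49*(-2*(-5 - 2)) = 49*(-2*(-7)) = 49*14 = 686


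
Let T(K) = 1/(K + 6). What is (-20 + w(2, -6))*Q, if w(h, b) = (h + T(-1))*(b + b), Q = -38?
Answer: 8816/5 ≈ 1763.2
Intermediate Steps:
T(K) = 1/(6 + K)
w(h, b) = 2*b*(1/5 + h) (w(h, b) = (h + 1/(6 - 1))*(b + b) = (h + 1/5)*(2*b) = (1/5 + h)*(2*b) = 2*b*(1/5 + h))
(-20 + w(2, -6))*Q = (-20 + (2/5)*(-6)*(1 + 5*2))*(-38) = (-20 + (2/5)*(-6)*(1 + 10))*(-38) = (-20 + (2/5)*(-6)*11)*(-38) = (-20 - 132/5)*(-38) = -232/5*(-38) = 8816/5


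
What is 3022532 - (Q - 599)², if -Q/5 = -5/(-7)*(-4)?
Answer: 131351419/49 ≈ 2.6806e+6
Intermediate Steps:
Q = 100/7 (Q = -5*(-5/(-7))*(-4) = -5*(-5*(-⅐))*(-4) = -25*(-4)/7 = -5*(-20/7) = 100/7 ≈ 14.286)
3022532 - (Q - 599)² = 3022532 - (100/7 - 599)² = 3022532 - (-4093/7)² = 3022532 - 1*16752649/49 = 3022532 - 16752649/49 = 131351419/49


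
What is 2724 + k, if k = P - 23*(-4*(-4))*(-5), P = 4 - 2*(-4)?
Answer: 4576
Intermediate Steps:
P = 12 (P = 4 + 8 = 12)
k = 1852 (k = 12 - 23*(-4*(-4))*(-5) = 12 - 368*(-5) = 12 - 23*(-80) = 12 + 1840 = 1852)
2724 + k = 2724 + 1852 = 4576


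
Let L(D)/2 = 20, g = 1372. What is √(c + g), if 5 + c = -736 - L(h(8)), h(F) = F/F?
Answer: √591 ≈ 24.310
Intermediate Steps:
h(F) = 1
L(D) = 40 (L(D) = 2*20 = 40)
c = -781 (c = -5 + (-736 - 1*40) = -5 + (-736 - 40) = -5 - 776 = -781)
√(c + g) = √(-781 + 1372) = √591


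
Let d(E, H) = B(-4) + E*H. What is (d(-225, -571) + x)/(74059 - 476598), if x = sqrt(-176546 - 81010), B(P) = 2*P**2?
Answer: -128507/402539 - 26*I*sqrt(381)/402539 ≈ -0.31924 - 0.0012607*I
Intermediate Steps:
x = 26*I*sqrt(381) (x = sqrt(-257556) = 26*I*sqrt(381) ≈ 507.5*I)
d(E, H) = 32 + E*H (d(E, H) = 2*(-4)**2 + E*H = 2*16 + E*H = 32 + E*H)
(d(-225, -571) + x)/(74059 - 476598) = ((32 - 225*(-571)) + 26*I*sqrt(381))/(74059 - 476598) = ((32 + 128475) + 26*I*sqrt(381))/(-402539) = (128507 + 26*I*sqrt(381))*(-1/402539) = -128507/402539 - 26*I*sqrt(381)/402539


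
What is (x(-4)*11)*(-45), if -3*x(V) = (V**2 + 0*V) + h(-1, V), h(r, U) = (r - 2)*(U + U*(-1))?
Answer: 2640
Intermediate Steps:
h(r, U) = 0 (h(r, U) = (-2 + r)*(U - U) = (-2 + r)*0 = 0)
x(V) = -V**2/3 (x(V) = -((V**2 + 0*V) + 0)/3 = -((V**2 + 0) + 0)/3 = -(V**2 + 0)/3 = -V**2/3)
(x(-4)*11)*(-45) = (-1/3*(-4)**2*11)*(-45) = (-1/3*16*11)*(-45) = -16/3*11*(-45) = -176/3*(-45) = 2640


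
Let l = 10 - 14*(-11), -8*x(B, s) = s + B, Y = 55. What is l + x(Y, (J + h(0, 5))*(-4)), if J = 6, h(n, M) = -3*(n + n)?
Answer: 1281/8 ≈ 160.13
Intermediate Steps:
h(n, M) = -6*n
x(B, s) = -B/8 - s/8 (x(B, s) = -(s + B)/8 = -(B + s)/8 = -B/8 - s/8)
l = 164 (l = 10 + 154 = 164)
l + x(Y, (J + h(0, 5))*(-4)) = 164 + (-⅛*55 - (6 - 6*0)*(-4)/8) = 164 + (-55/8 - (6 + 0)*(-4)/8) = 164 + (-55/8 - 3*(-4)/4) = 164 + (-55/8 - ⅛*(-24)) = 164 + (-55/8 + 3) = 164 - 31/8 = 1281/8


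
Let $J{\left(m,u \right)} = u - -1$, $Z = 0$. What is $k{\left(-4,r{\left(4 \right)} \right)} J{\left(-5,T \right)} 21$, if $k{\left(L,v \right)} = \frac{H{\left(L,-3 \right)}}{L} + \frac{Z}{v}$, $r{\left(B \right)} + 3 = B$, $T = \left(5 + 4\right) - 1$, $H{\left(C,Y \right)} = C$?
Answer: $189$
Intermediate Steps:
$T = 8$ ($T = 9 - 1 = 8$)
$r{\left(B \right)} = -3 + B$
$k{\left(L,v \right)} = 1$ ($k{\left(L,v \right)} = \frac{L}{L} + \frac{0}{v} = 1 + 0 = 1$)
$J{\left(m,u \right)} = 1 + u$ ($J{\left(m,u \right)} = u + 1 = 1 + u$)
$k{\left(-4,r{\left(4 \right)} \right)} J{\left(-5,T \right)} 21 = 1 \left(1 + 8\right) 21 = 1 \cdot 9 \cdot 21 = 9 \cdot 21 = 189$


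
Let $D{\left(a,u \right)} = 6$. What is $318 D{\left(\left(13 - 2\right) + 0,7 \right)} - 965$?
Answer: $943$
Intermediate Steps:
$318 D{\left(\left(13 - 2\right) + 0,7 \right)} - 965 = 318 \cdot 6 - 965 = 1908 - 965 = 943$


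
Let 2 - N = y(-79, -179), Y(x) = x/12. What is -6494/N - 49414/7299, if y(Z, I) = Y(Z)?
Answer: -573886114/751797 ≈ -763.35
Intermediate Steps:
Y(x) = x/12 (Y(x) = x*(1/12) = x/12)
y(Z, I) = Z/12
N = 103/12 (N = 2 - (-79)/12 = 2 - 1*(-79/12) = 2 + 79/12 = 103/12 ≈ 8.5833)
-6494/N - 49414/7299 = -6494/103/12 - 49414/7299 = -6494*12/103 - 49414*1/7299 = -77928/103 - 49414/7299 = -573886114/751797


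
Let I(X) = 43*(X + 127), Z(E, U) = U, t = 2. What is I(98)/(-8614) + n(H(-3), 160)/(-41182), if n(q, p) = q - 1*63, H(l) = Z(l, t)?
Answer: -1686061/1503143 ≈ -1.1217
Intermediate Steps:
H(l) = 2
n(q, p) = -63 + q (n(q, p) = q - 63 = -63 + q)
I(X) = 5461 + 43*X (I(X) = 43*(127 + X) = 5461 + 43*X)
I(98)/(-8614) + n(H(-3), 160)/(-41182) = (5461 + 43*98)/(-8614) + (-63 + 2)/(-41182) = (5461 + 4214)*(-1/8614) - 61*(-1/41182) = 9675*(-1/8614) + 61/41182 = -9675/8614 + 61/41182 = -1686061/1503143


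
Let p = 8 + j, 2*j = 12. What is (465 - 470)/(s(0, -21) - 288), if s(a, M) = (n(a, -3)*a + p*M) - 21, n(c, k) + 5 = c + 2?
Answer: 5/603 ≈ 0.0082919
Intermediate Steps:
j = 6 (j = (½)*12 = 6)
n(c, k) = -3 + c (n(c, k) = -5 + (c + 2) = -5 + (2 + c) = -3 + c)
p = 14 (p = 8 + 6 = 14)
s(a, M) = -21 + 14*M + a*(-3 + a) (s(a, M) = ((-3 + a)*a + 14*M) - 21 = (a*(-3 + a) + 14*M) - 21 = (14*M + a*(-3 + a)) - 21 = -21 + 14*M + a*(-3 + a))
(465 - 470)/(s(0, -21) - 288) = (465 - 470)/((-21 + 14*(-21) + 0*(-3 + 0)) - 288) = -5/((-21 - 294 + 0*(-3)) - 288) = -5/((-21 - 294 + 0) - 288) = -5/(-315 - 288) = -5/(-603) = -5*(-1/603) = 5/603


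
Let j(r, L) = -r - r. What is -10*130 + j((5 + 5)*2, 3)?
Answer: -1340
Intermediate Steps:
j(r, L) = -2*r
-10*130 + j((5 + 5)*2, 3) = -10*130 - 2*(5 + 5)*2 = -1300 - 20*2 = -1300 - 2*20 = -1300 - 40 = -1340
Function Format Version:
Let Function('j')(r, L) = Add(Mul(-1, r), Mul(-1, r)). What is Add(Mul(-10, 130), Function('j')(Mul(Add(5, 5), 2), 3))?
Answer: -1340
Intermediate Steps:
Function('j')(r, L) = Mul(-2, r)
Add(Mul(-10, 130), Function('j')(Mul(Add(5, 5), 2), 3)) = Add(Mul(-10, 130), Mul(-2, Mul(Add(5, 5), 2))) = Add(-1300, Mul(-2, Mul(10, 2))) = Add(-1300, Mul(-2, 20)) = Add(-1300, -40) = -1340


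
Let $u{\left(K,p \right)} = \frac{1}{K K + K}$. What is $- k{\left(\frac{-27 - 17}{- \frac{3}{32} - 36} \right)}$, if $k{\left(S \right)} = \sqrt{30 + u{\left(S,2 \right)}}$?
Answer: $- \frac{\sqrt{422077170}}{3728} \approx -5.5109$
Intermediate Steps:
$u{\left(K,p \right)} = \frac{1}{K + K^{2}}$ ($u{\left(K,p \right)} = \frac{1}{K^{2} + K} = \frac{1}{K + K^{2}}$)
$k{\left(S \right)} = \sqrt{30 + \frac{1}{S \left(1 + S\right)}}$
$- k{\left(\frac{-27 - 17}{- \frac{3}{32} - 36} \right)} = - \sqrt{\frac{1 + 30 \frac{-27 - 17}{- \frac{3}{32} - 36} \left(1 + \frac{-27 - 17}{- \frac{3}{32} - 36}\right)}{\frac{-27 - 17}{- \frac{3}{32} - 36} \left(1 + \frac{-27 - 17}{- \frac{3}{32} - 36}\right)}} = - \sqrt{\frac{1 + 30 \left(- \frac{44}{\left(-3\right) \frac{1}{32} - 36}\right) \left(1 - \frac{44}{\left(-3\right) \frac{1}{32} - 36}\right)}{- \frac{44}{\left(-3\right) \frac{1}{32} - 36} \left(1 - \frac{44}{\left(-3\right) \frac{1}{32} - 36}\right)}} = - \sqrt{\frac{1 + 30 \left(- \frac{44}{- \frac{3}{32} - 36}\right) \left(1 - \frac{44}{- \frac{3}{32} - 36}\right)}{- \frac{44}{- \frac{3}{32} - 36} \left(1 - \frac{44}{- \frac{3}{32} - 36}\right)}} = - \sqrt{\frac{1 + 30 \left(- \frac{44}{- \frac{1155}{32}}\right) \left(1 - \frac{44}{- \frac{1155}{32}}\right)}{- \frac{44}{- \frac{1155}{32}} \left(1 - \frac{44}{- \frac{1155}{32}}\right)}} = - \sqrt{\frac{1 + 30 \left(\left(-44\right) \left(- \frac{32}{1155}\right)\right) \left(1 - - \frac{128}{105}\right)}{\left(-44\right) \left(- \frac{32}{1155}\right) \left(1 - - \frac{128}{105}\right)}} = - \sqrt{\frac{1 + 30 \cdot \frac{128}{105} \left(1 + \frac{128}{105}\right)}{\frac{128}{105} \left(1 + \frac{128}{105}\right)}} = - \sqrt{\frac{105 \left(1 + 30 \cdot \frac{128}{105} \cdot \frac{233}{105}\right)}{128 \cdot \frac{233}{105}}} = - \sqrt{\frac{105}{128} \cdot \frac{105}{233} \left(1 + \frac{59648}{735}\right)} = - \sqrt{\frac{105}{128} \cdot \frac{105}{233} \cdot \frac{60383}{735}} = - \sqrt{\frac{905745}{29824}} = - \frac{\sqrt{422077170}}{3728}$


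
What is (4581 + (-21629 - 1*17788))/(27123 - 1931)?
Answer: -8709/6298 ≈ -1.3828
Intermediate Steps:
(4581 + (-21629 - 1*17788))/(27123 - 1931) = (4581 + (-21629 - 17788))/25192 = (4581 - 39417)*(1/25192) = -34836*1/25192 = -8709/6298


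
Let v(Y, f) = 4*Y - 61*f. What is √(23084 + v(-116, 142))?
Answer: √13958 ≈ 118.14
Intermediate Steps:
v(Y, f) = -61*f + 4*Y
√(23084 + v(-116, 142)) = √(23084 + (-61*142 + 4*(-116))) = √(23084 + (-8662 - 464)) = √(23084 - 9126) = √13958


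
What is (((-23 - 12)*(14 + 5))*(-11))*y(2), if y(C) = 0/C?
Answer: 0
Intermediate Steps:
y(C) = 0
(((-23 - 12)*(14 + 5))*(-11))*y(2) = (((-23 - 12)*(14 + 5))*(-11))*0 = (-35*19*(-11))*0 = -665*(-11)*0 = 7315*0 = 0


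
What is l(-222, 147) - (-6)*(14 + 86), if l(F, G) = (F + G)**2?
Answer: 6225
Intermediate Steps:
l(-222, 147) - (-6)*(14 + 86) = (-222 + 147)**2 - (-6)*(14 + 86) = (-75)**2 - (-6)*100 = 5625 - 1*(-600) = 5625 + 600 = 6225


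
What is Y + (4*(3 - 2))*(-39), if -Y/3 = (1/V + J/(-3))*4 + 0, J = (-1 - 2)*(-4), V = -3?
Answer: -104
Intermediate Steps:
J = 12 (J = -3*(-4) = 12)
Y = 52 (Y = -3*((1/(-3) + 12/(-3))*4 + 0) = -3*((1*(-⅓) + 12*(-⅓))*4 + 0) = -3*((-⅓ - 4)*4 + 0) = -3*(-13/3*4 + 0) = -3*(-52/3 + 0) = -3*(-52/3) = 52)
Y + (4*(3 - 2))*(-39) = 52 + (4*(3 - 2))*(-39) = 52 + (4*1)*(-39) = 52 + 4*(-39) = 52 - 156 = -104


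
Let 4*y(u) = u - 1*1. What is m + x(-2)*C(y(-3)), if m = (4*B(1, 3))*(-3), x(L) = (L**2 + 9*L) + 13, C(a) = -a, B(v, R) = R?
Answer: -37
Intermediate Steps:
y(u) = -1/4 + u/4 (y(u) = (u - 1*1)/4 = (u - 1)/4 = (-1 + u)/4 = -1/4 + u/4)
x(L) = 13 + L**2 + 9*L
m = -36 (m = (4*3)*(-3) = 12*(-3) = -36)
m + x(-2)*C(y(-3)) = -36 + (13 + (-2)**2 + 9*(-2))*(-(-1/4 + (1/4)*(-3))) = -36 + (13 + 4 - 18)*(-(-1/4 - 3/4)) = -36 - (-1)*(-1) = -36 - 1*1 = -36 - 1 = -37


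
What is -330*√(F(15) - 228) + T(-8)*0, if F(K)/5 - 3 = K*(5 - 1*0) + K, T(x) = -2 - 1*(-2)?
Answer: -330*√237 ≈ -5080.3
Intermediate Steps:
T(x) = 0 (T(x) = -2 + 2 = 0)
F(K) = 15 + 30*K (F(K) = 15 + 5*(K*(5 - 1*0) + K) = 15 + 5*(K*(5 + 0) + K) = 15 + 5*(K*5 + K) = 15 + 5*(5*K + K) = 15 + 5*(6*K) = 15 + 30*K)
-330*√(F(15) - 228) + T(-8)*0 = -330*√((15 + 30*15) - 228) + 0*0 = -330*√((15 + 450) - 228) + 0 = -330*√(465 - 228) + 0 = -330*√237 + 0 = -330*√237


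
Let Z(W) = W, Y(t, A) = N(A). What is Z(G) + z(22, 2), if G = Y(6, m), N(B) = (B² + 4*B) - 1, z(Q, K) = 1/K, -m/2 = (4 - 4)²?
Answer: -½ ≈ -0.50000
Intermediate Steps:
m = 0 (m = -2*(4 - 4)² = -2*0² = -2*0 = 0)
N(B) = -1 + B² + 4*B
Y(t, A) = -1 + A² + 4*A
G = -1 (G = -1 + 0² + 4*0 = -1 + 0 + 0 = -1)
Z(G) + z(22, 2) = -1 + 1/2 = -1 + ½ = -½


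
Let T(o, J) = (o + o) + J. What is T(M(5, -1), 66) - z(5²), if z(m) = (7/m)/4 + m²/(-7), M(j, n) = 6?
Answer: 117051/700 ≈ 167.22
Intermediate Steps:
T(o, J) = J + 2*o (T(o, J) = 2*o + J = J + 2*o)
z(m) = -m²/7 + 7/(4*m) (z(m) = (7/m)*(¼) + m²*(-⅐) = 7/(4*m) - m²/7 = -m²/7 + 7/(4*m))
T(M(5, -1), 66) - z(5²) = (66 + 2*6) - (49 - 4*(5²)³)/(28*(5²)) = (66 + 12) - (49 - 4*25³)/(28*25) = 78 - (49 - 4*15625)/(28*25) = 78 - (49 - 62500)/(28*25) = 78 - (-62451)/(28*25) = 78 - 1*(-62451/700) = 78 + 62451/700 = 117051/700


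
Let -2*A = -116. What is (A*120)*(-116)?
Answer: -807360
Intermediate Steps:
A = 58 (A = -½*(-116) = 58)
(A*120)*(-116) = (58*120)*(-116) = 6960*(-116) = -807360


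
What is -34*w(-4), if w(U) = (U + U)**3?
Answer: 17408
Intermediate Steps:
w(U) = 8*U**3 (w(U) = (2*U)**3 = 8*U**3)
-34*w(-4) = -272*(-4)**3 = -272*(-64) = -34*(-512) = 17408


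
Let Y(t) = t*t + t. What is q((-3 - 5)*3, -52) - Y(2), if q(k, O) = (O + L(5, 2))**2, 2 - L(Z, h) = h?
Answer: 2698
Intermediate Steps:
L(Z, h) = 2 - h
q(k, O) = O**2 (q(k, O) = (O + (2 - 1*2))**2 = (O + (2 - 2))**2 = (O + 0)**2 = O**2)
Y(t) = t + t**2 (Y(t) = t**2 + t = t + t**2)
q((-3 - 5)*3, -52) - Y(2) = (-52)**2 - 2*(1 + 2) = 2704 - 2*3 = 2704 - 1*6 = 2704 - 6 = 2698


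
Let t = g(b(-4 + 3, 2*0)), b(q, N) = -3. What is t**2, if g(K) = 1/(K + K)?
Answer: 1/36 ≈ 0.027778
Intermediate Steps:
g(K) = 1/(2*K)
t = -1/6 (t = (1/2)/(-3) = (1/2)*(-1/3) = -1/6 ≈ -0.16667)
t**2 = (-1/6)**2 = 1/36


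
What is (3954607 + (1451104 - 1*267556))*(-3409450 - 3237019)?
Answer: -34150587924695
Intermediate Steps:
(3954607 + (1451104 - 1*267556))*(-3409450 - 3237019) = (3954607 + (1451104 - 267556))*(-6646469) = (3954607 + 1183548)*(-6646469) = 5138155*(-6646469) = -34150587924695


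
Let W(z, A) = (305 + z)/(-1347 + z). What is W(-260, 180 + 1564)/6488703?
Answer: -5/1158593969 ≈ -4.3156e-9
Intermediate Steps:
W(z, A) = (305 + z)/(-1347 + z)
W(-260, 180 + 1564)/6488703 = ((305 - 260)/(-1347 - 260))/6488703 = (45/(-1607))*(1/6488703) = -1/1607*45*(1/6488703) = -45/1607*1/6488703 = -5/1158593969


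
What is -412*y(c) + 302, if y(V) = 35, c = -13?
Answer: -14118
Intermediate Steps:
-412*y(c) + 302 = -412*35 + 302 = -14420 + 302 = -14118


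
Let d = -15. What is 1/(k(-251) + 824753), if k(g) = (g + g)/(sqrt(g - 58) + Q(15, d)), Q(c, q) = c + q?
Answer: 254848677/210187211153785 - 502*I*sqrt(309)/210187211153785 ≈ 1.2125e-6 - 4.1983e-11*I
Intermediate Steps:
k(g) = 2*g/sqrt(-58 + g) (k(g) = (g + g)/(sqrt(g - 58) + (15 - 15)) = (2*g)/(sqrt(-58 + g) + 0) = (2*g)/(sqrt(-58 + g)) = (2*g)/sqrt(-58 + g) = 2*g/sqrt(-58 + g))
1/(k(-251) + 824753) = 1/(2*(-251)/sqrt(-58 - 251) + 824753) = 1/(2*(-251)/sqrt(-309) + 824753) = 1/(2*(-251)*(-I*sqrt(309)/309) + 824753) = 1/(502*I*sqrt(309)/309 + 824753) = 1/(824753 + 502*I*sqrt(309)/309)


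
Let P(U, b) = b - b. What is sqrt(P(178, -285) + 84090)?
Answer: sqrt(84090) ≈ 289.98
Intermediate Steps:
P(U, b) = 0
sqrt(P(178, -285) + 84090) = sqrt(0 + 84090) = sqrt(84090)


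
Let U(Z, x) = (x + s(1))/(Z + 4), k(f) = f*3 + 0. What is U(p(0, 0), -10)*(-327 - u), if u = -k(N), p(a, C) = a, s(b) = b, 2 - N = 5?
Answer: 756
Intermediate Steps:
N = -3 (N = 2 - 1*5 = 2 - 5 = -3)
k(f) = 3*f (k(f) = 3*f + 0 = 3*f)
U(Z, x) = (1 + x)/(4 + Z) (U(Z, x) = (x + 1)/(Z + 4) = (1 + x)/(4 + Z))
u = 9 (u = -3*(-3) = -1*(-9) = 9)
U(p(0, 0), -10)*(-327 - u) = ((1 - 10)/(4 + 0))*(-327 - 1*9) = (-9/4)*(-327 - 9) = ((1/4)*(-9))*(-336) = -9/4*(-336) = 756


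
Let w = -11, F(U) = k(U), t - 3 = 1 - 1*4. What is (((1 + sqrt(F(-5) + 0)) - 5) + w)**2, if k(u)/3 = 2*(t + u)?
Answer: (15 - I*sqrt(30))**2 ≈ 195.0 - 164.32*I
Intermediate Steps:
t = 0 (t = 3 + (1 - 1*4) = 3 + (1 - 4) = 3 - 3 = 0)
k(u) = 6*u (k(u) = 3*(2*(0 + u)) = 3*(2*u) = 6*u)
F(U) = 6*U
(((1 + sqrt(F(-5) + 0)) - 5) + w)**2 = (((1 + sqrt(6*(-5) + 0)) - 5) - 11)**2 = (((1 + sqrt(-30 + 0)) - 5) - 11)**2 = (((1 + sqrt(-30)) - 5) - 11)**2 = (((1 + I*sqrt(30)) - 5) - 11)**2 = ((-4 + I*sqrt(30)) - 11)**2 = (-15 + I*sqrt(30))**2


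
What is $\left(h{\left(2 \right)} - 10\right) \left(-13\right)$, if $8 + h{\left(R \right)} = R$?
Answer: $208$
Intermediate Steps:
$h{\left(R \right)} = -8 + R$
$\left(h{\left(2 \right)} - 10\right) \left(-13\right) = \left(\left(-8 + 2\right) - 10\right) \left(-13\right) = \left(-6 - 10\right) \left(-13\right) = \left(-16\right) \left(-13\right) = 208$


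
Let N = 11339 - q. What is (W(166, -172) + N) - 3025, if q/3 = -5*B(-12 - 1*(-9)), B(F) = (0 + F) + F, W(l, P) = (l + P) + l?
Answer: 8384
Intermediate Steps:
W(l, P) = P + 2*l (W(l, P) = (P + l) + l = P + 2*l)
B(F) = 2*F (B(F) = F + F = 2*F)
q = 90 (q = 3*(-10*(-12 - 1*(-9))) = 3*(-10*(-12 + 9)) = 3*(-10*(-3)) = 3*(-5*(-6)) = 3*30 = 90)
N = 11249 (N = 11339 - 1*90 = 11339 - 90 = 11249)
(W(166, -172) + N) - 3025 = ((-172 + 2*166) + 11249) - 3025 = ((-172 + 332) + 11249) - 3025 = (160 + 11249) - 3025 = 11409 - 3025 = 8384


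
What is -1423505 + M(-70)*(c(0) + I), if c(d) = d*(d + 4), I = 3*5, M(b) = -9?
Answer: -1423640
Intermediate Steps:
I = 15
c(d) = d*(4 + d)
-1423505 + M(-70)*(c(0) + I) = -1423505 - 9*(0*(4 + 0) + 15) = -1423505 - 9*(0*4 + 15) = -1423505 - 9*(0 + 15) = -1423505 - 9*15 = -1423505 - 135 = -1423640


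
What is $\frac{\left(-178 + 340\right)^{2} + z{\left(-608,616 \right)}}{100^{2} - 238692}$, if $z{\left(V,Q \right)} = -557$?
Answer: $- \frac{25687}{228692} \approx -0.11232$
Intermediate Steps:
$\frac{\left(-178 + 340\right)^{2} + z{\left(-608,616 \right)}}{100^{2} - 238692} = \frac{\left(-178 + 340\right)^{2} - 557}{100^{2} - 238692} = \frac{162^{2} - 557}{10000 - 238692} = \frac{26244 - 557}{-228692} = 25687 \left(- \frac{1}{228692}\right) = - \frac{25687}{228692}$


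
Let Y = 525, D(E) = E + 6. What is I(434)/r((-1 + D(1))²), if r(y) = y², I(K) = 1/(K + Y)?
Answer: 1/1242864 ≈ 8.0459e-7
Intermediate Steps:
D(E) = 6 + E
I(K) = 1/(525 + K) (I(K) = 1/(K + 525) = 1/(525 + K))
I(434)/r((-1 + D(1))²) = 1/((525 + 434)*(((-1 + (6 + 1))²)²)) = 1/(959*(((-1 + 7)²)²)) = 1/(959*((6²)²)) = 1/(959*(36²)) = (1/959)/1296 = (1/959)*(1/1296) = 1/1242864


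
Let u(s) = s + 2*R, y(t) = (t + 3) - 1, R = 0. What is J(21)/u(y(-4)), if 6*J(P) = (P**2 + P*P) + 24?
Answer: -151/2 ≈ -75.500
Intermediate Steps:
y(t) = 2 + t (y(t) = (3 + t) - 1 = 2 + t)
J(P) = 4 + P**2/3 (J(P) = ((P**2 + P*P) + 24)/6 = ((P**2 + P**2) + 24)/6 = (2*P**2 + 24)/6 = (24 + 2*P**2)/6 = 4 + P**2/3)
u(s) = s (u(s) = s + 2*0 = s + 0 = s)
J(21)/u(y(-4)) = (4 + (1/3)*21**2)/(2 - 4) = (4 + (1/3)*441)/(-2) = (4 + 147)*(-1/2) = 151*(-1/2) = -151/2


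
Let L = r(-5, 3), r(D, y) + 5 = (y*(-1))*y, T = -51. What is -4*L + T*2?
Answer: -46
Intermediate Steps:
r(D, y) = -5 - y**2 (r(D, y) = -5 + (y*(-1))*y = -5 + (-y)*y = -5 - y**2)
L = -14 (L = -5 - 1*3**2 = -5 - 1*9 = -5 - 9 = -14)
-4*L + T*2 = -4*(-14) - 51*2 = 56 - 102 = -46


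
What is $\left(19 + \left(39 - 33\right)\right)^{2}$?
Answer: $625$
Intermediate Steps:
$\left(19 + \left(39 - 33\right)\right)^{2} = \left(19 + 6\right)^{2} = 25^{2} = 625$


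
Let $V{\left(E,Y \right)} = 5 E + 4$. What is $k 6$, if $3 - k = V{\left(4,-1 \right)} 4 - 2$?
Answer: $-546$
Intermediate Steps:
$V{\left(E,Y \right)} = 4 + 5 E$
$k = -91$ ($k = 3 - \left(\left(4 + 5 \cdot 4\right) 4 - 2\right) = 3 - \left(\left(4 + 20\right) 4 - 2\right) = 3 - \left(24 \cdot 4 - 2\right) = 3 - \left(96 - 2\right) = 3 - 94 = -91$)
$k 6 = \left(-91\right) 6 = -546$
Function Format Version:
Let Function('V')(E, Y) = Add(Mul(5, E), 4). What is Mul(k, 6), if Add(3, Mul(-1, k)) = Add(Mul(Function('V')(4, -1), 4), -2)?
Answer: -546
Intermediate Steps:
Function('V')(E, Y) = Add(4, Mul(5, E))
k = -91 (k = Add(3, Mul(-1, Add(Mul(Add(4, Mul(5, 4)), 4), -2))) = Add(3, Mul(-1, Add(Mul(Add(4, 20), 4), -2))) = Add(3, Mul(-1, Add(Mul(24, 4), -2))) = Add(3, Mul(-1, Add(96, -2))) = Add(3, Mul(-1, 94)) = Add(3, -94) = -91)
Mul(k, 6) = Mul(-91, 6) = -546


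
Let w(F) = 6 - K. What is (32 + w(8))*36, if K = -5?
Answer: 1548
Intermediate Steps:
w(F) = 11 (w(F) = 6 - 1*(-5) = 6 + 5 = 11)
(32 + w(8))*36 = (32 + 11)*36 = 43*36 = 1548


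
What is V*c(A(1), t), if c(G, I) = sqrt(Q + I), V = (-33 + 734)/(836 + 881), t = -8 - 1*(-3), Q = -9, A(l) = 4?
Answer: 701*I*sqrt(14)/1717 ≈ 1.5276*I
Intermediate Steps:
t = -5 (t = -8 + 3 = -5)
V = 701/1717 ≈ 0.40827
c(G, I) = sqrt(-9 + I)
V*c(A(1), t) = 701*sqrt(-9 - 5)/1717 = 701*sqrt(-14)/1717 = 701*(I*sqrt(14))/1717 = 701*I*sqrt(14)/1717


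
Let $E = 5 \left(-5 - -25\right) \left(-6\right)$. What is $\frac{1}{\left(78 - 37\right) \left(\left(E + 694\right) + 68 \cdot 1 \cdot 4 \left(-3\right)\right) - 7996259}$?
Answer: $- \frac{1}{8025861} \approx -1.246 \cdot 10^{-7}$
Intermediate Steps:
$E = -600$ ($E = 5 \left(-5 + 25\right) \left(-6\right) = 5 \cdot 20 \left(-6\right) = 100 \left(-6\right) = -600$)
$\frac{1}{\left(78 - 37\right) \left(\left(E + 694\right) + 68 \cdot 1 \cdot 4 \left(-3\right)\right) - 7996259} = \frac{1}{\left(78 - 37\right) \left(\left(-600 + 694\right) + 68 \cdot 1 \cdot 4 \left(-3\right)\right) - 7996259} = \frac{1}{41 \left(94 + 68 \cdot 4 \left(-3\right)\right) - 7996259} = \frac{1}{41 \left(94 + 68 \left(-12\right)\right) - 7996259} = \frac{1}{41 \left(94 - 816\right) - 7996259} = \frac{1}{41 \left(-722\right) - 7996259} = \frac{1}{-29602 - 7996259} = \frac{1}{-8025861} = - \frac{1}{8025861}$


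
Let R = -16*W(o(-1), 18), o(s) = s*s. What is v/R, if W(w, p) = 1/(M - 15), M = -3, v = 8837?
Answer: 79533/8 ≈ 9941.6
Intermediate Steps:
o(s) = s**2
W(w, p) = -1/18 (W(w, p) = 1/(-3 - 15) = 1/(-18) = -1/18)
R = 8/9 (R = -16*(-1/18) = 8/9 ≈ 0.88889)
v/R = 8837/(8/9) = 8837*(9/8) = 79533/8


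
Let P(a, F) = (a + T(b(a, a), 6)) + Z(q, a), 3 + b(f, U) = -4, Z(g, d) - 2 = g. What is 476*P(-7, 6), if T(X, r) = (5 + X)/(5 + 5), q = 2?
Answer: -7616/5 ≈ -1523.2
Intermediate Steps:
Z(g, d) = 2 + g
b(f, U) = -7 (b(f, U) = -3 - 4 = -7)
T(X, r) = ½ + X/10 (T(X, r) = (5 + X)/10 = (5 + X)*(⅒) = ½ + X/10)
P(a, F) = 19/5 + a (P(a, F) = (a + (½ + (⅒)*(-7))) + (2 + 2) = (a + (½ - 7/10)) + 4 = (a - ⅕) + 4 = (-⅕ + a) + 4 = 19/5 + a)
476*P(-7, 6) = 476*(19/5 - 7) = 476*(-16/5) = -7616/5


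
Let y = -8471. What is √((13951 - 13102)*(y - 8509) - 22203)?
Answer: 3*I*√1604247 ≈ 3799.8*I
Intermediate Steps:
√((13951 - 13102)*(y - 8509) - 22203) = √((13951 - 13102)*(-8471 - 8509) - 22203) = √(849*(-16980) - 22203) = √(-14416020 - 22203) = √(-14438223) = 3*I*√1604247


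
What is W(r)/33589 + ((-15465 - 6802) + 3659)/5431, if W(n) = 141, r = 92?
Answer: -624258341/182421859 ≈ -3.4221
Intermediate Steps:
W(r)/33589 + ((-15465 - 6802) + 3659)/5431 = 141/33589 + ((-15465 - 6802) + 3659)/5431 = 141*(1/33589) + (-22267 + 3659)*(1/5431) = 141/33589 - 18608*1/5431 = 141/33589 - 18608/5431 = -624258341/182421859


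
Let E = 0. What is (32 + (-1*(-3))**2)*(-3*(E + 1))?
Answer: -123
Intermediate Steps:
(32 + (-1*(-3))**2)*(-3*(E + 1)) = (32 + (-1*(-3))**2)*(-3*(0 + 1)) = (32 + 3**2)*(-3*1) = (32 + 9)*(-3) = 41*(-3) = -123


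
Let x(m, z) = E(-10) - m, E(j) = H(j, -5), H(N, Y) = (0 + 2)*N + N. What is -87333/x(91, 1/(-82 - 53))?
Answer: 87333/121 ≈ 721.76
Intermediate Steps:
H(N, Y) = 3*N (H(N, Y) = 2*N + N = 3*N)
E(j) = 3*j
x(m, z) = -30 - m (x(m, z) = 3*(-10) - m = -30 - m)
-87333/x(91, 1/(-82 - 53)) = -87333/(-30 - 1*91) = -87333/(-30 - 91) = -87333/(-121) = -87333*(-1/121) = 87333/121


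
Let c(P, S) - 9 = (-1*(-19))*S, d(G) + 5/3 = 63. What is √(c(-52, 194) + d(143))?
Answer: √33807/3 ≈ 61.289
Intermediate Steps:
d(G) = 184/3 (d(G) = -5/3 + 63 = 184/3)
c(P, S) = 9 + 19*S (c(P, S) = 9 + (-1*(-19))*S = 9 + 19*S)
√(c(-52, 194) + d(143)) = √((9 + 19*194) + 184/3) = √((9 + 3686) + 184/3) = √(3695 + 184/3) = √(11269/3) = √33807/3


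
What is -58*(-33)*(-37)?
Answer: -70818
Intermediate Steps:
-58*(-33)*(-37) = 1914*(-37) = -70818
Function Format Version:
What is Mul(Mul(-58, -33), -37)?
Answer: -70818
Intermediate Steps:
Mul(Mul(-58, -33), -37) = Mul(1914, -37) = -70818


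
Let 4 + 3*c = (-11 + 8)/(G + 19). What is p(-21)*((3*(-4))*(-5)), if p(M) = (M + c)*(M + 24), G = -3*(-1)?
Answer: -44310/11 ≈ -4028.2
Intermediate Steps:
G = 3 (G = -1*(-3) = 3)
c = -91/66 (c = -4/3 + ((-11 + 8)/(3 + 19))/3 = -4/3 + (-3/22)/3 = -4/3 + (-3*1/22)/3 = -4/3 + (⅓)*(-3/22) = -4/3 - 1/22 = -91/66 ≈ -1.3788)
p(M) = (24 + M)*(-91/66 + M) (p(M) = (M - 91/66)*(M + 24) = (-91/66 + M)*(24 + M) = (24 + M)*(-91/66 + M))
p(-21)*((3*(-4))*(-5)) = (-364/11 + (-21)² + (1493/66)*(-21))*((3*(-4))*(-5)) = (-364/11 + 441 - 10451/22)*(-12*(-5)) = -1477/22*60 = -44310/11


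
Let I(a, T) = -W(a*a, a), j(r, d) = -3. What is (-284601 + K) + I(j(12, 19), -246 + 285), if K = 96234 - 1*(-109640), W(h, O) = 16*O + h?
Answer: -78688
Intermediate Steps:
W(h, O) = h + 16*O
K = 205874 (K = 96234 + 109640 = 205874)
I(a, T) = -a² - 16*a (I(a, T) = -(a*a + 16*a) = -(a² + 16*a) = -a² - 16*a)
(-284601 + K) + I(j(12, 19), -246 + 285) = (-284601 + 205874) - 3*(-16 - 1*(-3)) = -78727 - 3*(-16 + 3) = -78727 - 3*(-13) = -78727 + 39 = -78688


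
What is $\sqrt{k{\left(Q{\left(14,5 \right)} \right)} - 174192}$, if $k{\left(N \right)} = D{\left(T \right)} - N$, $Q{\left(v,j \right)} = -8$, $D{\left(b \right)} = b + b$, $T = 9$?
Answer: $i \sqrt{174166} \approx 417.33 i$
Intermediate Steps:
$D{\left(b \right)} = 2 b$
$k{\left(N \right)} = 18 - N$ ($k{\left(N \right)} = 2 \cdot 9 - N = 18 - N$)
$\sqrt{k{\left(Q{\left(14,5 \right)} \right)} - 174192} = \sqrt{\left(18 - -8\right) - 174192} = \sqrt{\left(18 + 8\right) - 174192} = \sqrt{26 - 174192} = \sqrt{-174166} = i \sqrt{174166}$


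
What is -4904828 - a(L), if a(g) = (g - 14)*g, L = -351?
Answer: -5032943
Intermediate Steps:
a(g) = g*(-14 + g) (a(g) = (-14 + g)*g = g*(-14 + g))
-4904828 - a(L) = -4904828 - (-351)*(-14 - 351) = -4904828 - (-351)*(-365) = -4904828 - 1*128115 = -4904828 - 128115 = -5032943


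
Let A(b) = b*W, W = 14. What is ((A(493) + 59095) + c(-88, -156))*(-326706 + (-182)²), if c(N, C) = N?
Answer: -19349696038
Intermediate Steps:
A(b) = 14*b (A(b) = b*14 = 14*b)
((A(493) + 59095) + c(-88, -156))*(-326706 + (-182)²) = ((14*493 + 59095) - 88)*(-326706 + (-182)²) = ((6902 + 59095) - 88)*(-326706 + 33124) = (65997 - 88)*(-293582) = 65909*(-293582) = -19349696038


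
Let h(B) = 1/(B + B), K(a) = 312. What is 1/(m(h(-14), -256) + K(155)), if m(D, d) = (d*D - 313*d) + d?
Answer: 7/561352 ≈ 1.2470e-5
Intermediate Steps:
h(B) = 1/(2*B)
m(D, d) = -312*d + D*d (m(D, d) = (D*d - 313*d) + d = (-313*d + D*d) + d = -312*d + D*d)
1/(m(h(-14), -256) + K(155)) = 1/(-256*(-312 + (½)/(-14)) + 312) = 1/(-256*(-312 + (½)*(-1/14)) + 312) = 1/(-256*(-312 - 1/28) + 312) = 1/(-256*(-8737/28) + 312) = 1/(559168/7 + 312) = 1/(561352/7) = 7/561352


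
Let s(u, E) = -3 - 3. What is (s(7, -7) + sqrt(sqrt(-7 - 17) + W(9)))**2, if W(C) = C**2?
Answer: (6 - sqrt(81 + 2*I*sqrt(6)))**2 ≈ 8.9507 + 1.6345*I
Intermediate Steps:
s(u, E) = -6
(s(7, -7) + sqrt(sqrt(-7 - 17) + W(9)))**2 = (-6 + sqrt(sqrt(-7 - 17) + 9**2))**2 = (-6 + sqrt(sqrt(-24) + 81))**2 = (-6 + sqrt(2*I*sqrt(6) + 81))**2 = (-6 + sqrt(81 + 2*I*sqrt(6)))**2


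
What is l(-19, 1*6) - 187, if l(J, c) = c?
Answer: -181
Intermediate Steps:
l(-19, 1*6) - 187 = 1*6 - 187 = 6 - 187 = -181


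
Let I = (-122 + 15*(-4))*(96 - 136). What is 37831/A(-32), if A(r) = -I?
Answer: -37831/7280 ≈ -5.1966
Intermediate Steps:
I = 7280 (I = (-122 - 60)*(-40) = -182*(-40) = 7280)
A(r) = -7280 (A(r) = -1*7280 = -7280)
37831/A(-32) = 37831/(-7280) = 37831*(-1/7280) = -37831/7280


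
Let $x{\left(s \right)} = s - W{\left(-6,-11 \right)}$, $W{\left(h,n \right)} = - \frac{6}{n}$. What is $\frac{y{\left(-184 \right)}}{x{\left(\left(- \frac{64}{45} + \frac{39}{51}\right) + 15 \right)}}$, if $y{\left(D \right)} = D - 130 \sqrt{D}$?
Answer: $- \frac{774180}{58051} - \frac{1093950 i \sqrt{46}}{58051} \approx -13.336 - 127.81 i$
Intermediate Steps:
$x{\left(s \right)} = - \frac{6}{11} + s$ ($x{\left(s \right)} = s - - \frac{6}{-11} = s - \left(-6\right) \left(- \frac{1}{11}\right) = s - \frac{6}{11} = - \frac{6}{11} + s$)
$\frac{y{\left(-184 \right)}}{x{\left(\left(- \frac{64}{45} + \frac{39}{51}\right) + 15 \right)}} = \frac{-184 - 130 \sqrt{-184}}{- \frac{6}{11} + \left(\left(- \frac{64}{45} + \frac{39}{51}\right) + 15\right)} = \frac{-184 - 130 \cdot 2 i \sqrt{46}}{- \frac{6}{11} + \left(\left(\left(-64\right) \frac{1}{45} + 39 \cdot \frac{1}{51}\right) + 15\right)} = \frac{-184 - 260 i \sqrt{46}}{- \frac{6}{11} + \left(\left(- \frac{64}{45} + \frac{13}{17}\right) + 15\right)} = \frac{-184 - 260 i \sqrt{46}}{- \frac{6}{11} + \left(- \frac{503}{765} + 15\right)} = \frac{-184 - 260 i \sqrt{46}}{- \frac{6}{11} + \frac{10972}{765}} = \frac{-184 - 260 i \sqrt{46}}{\frac{116102}{8415}} = \left(-184 - 260 i \sqrt{46}\right) \frac{8415}{116102} = - \frac{774180}{58051} - \frac{1093950 i \sqrt{46}}{58051}$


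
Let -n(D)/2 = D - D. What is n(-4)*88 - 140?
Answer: -140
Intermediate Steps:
n(D) = 0 (n(D) = -2*(D - D) = -2*0 = 0)
n(-4)*88 - 140 = 0*88 - 140 = 0 - 140 = -140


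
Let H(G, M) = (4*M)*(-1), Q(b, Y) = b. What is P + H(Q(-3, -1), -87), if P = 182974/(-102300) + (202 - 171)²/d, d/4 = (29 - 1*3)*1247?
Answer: 104393487577/301524600 ≈ 346.22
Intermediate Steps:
d = 129688 (d = 4*((29 - 1*3)*1247) = 4*((29 - 3)*1247) = 4*(26*1247) = 4*32422 = 129688)
H(G, M) = -4*M
P = -537073223/301524600 (P = 182974/(-102300) + (202 - 171)²/129688 = 182974*(-1/102300) + 31²*(1/129688) = -8317/4650 + 961*(1/129688) = -8317/4650 + 961/129688 = -537073223/301524600 ≈ -1.7812)
P + H(Q(-3, -1), -87) = -537073223/301524600 - 4*(-87) = -537073223/301524600 + 348 = 104393487577/301524600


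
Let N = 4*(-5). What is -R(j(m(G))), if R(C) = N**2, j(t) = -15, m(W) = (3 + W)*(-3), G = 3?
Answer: -400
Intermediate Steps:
m(W) = -9 - 3*W
N = -20
R(C) = 400 (R(C) = (-20)**2 = 400)
-R(j(m(G))) = -1*400 = -400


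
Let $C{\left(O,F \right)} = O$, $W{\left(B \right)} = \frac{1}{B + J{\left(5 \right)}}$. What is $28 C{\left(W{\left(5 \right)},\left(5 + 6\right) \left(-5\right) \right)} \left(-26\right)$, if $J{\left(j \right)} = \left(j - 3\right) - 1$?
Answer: $- \frac{364}{3} \approx -121.33$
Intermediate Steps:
$J{\left(j \right)} = -4 + j$ ($J{\left(j \right)} = \left(j - 3\right) - 1 = \left(-3 + j\right) - 1 = -4 + j$)
$W{\left(B \right)} = \frac{1}{1 + B}$ ($W{\left(B \right)} = \frac{1}{B + \left(-4 + 5\right)} = \frac{1}{B + 1} = \frac{1}{1 + B}$)
$28 C{\left(W{\left(5 \right)},\left(5 + 6\right) \left(-5\right) \right)} \left(-26\right) = \frac{28}{1 + 5} \left(-26\right) = \frac{28}{6} \left(-26\right) = 28 \cdot \frac{1}{6} \left(-26\right) = \frac{14}{3} \left(-26\right) = - \frac{364}{3}$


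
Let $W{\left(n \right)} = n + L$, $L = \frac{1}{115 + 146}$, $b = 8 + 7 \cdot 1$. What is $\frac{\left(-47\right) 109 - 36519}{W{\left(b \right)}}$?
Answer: $- \frac{5434281}{1958} \approx -2775.4$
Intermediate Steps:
$b = 15$ ($b = 8 + 7 = 15$)
$L = \frac{1}{261} \approx 0.0038314$
$W{\left(n \right)} = \frac{1}{261} + n$ ($W{\left(n \right)} = n + \frac{1}{261} = \frac{1}{261} + n$)
$\frac{\left(-47\right) 109 - 36519}{W{\left(b \right)}} = \frac{\left(-47\right) 109 - 36519}{\frac{1}{261} + 15} = \frac{-5123 - 36519}{\frac{3916}{261}} = \left(-41642\right) \frac{261}{3916} = - \frac{5434281}{1958}$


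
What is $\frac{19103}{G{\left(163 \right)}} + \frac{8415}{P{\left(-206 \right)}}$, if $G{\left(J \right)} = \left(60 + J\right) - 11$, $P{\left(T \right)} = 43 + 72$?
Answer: $\frac{796165}{4876} \approx 163.28$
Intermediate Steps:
$P{\left(T \right)} = 115$
$G{\left(J \right)} = 49 + J$
$\frac{19103}{G{\left(163 \right)}} + \frac{8415}{P{\left(-206 \right)}} = \frac{19103}{49 + 163} + \frac{8415}{115} = \frac{19103}{212} + 8415 \cdot \frac{1}{115} = 19103 \cdot \frac{1}{212} + \frac{1683}{23} = \frac{19103}{212} + \frac{1683}{23} = \frac{796165}{4876}$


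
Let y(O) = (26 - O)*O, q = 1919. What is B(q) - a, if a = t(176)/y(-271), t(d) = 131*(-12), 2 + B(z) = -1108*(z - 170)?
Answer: -51991758650/26829 ≈ -1.9379e+6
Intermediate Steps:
B(z) = 188358 - 1108*z (B(z) = -2 - 1108*(z - 170) = -2 - 1108*(-170 + z) = -2 + (188360 - 1108*z) = 188358 - 1108*z)
y(O) = O*(26 - O)
t(d) = -1572
a = 524/26829 (a = -1572*(-1/(271*(26 - 1*(-271)))) = -1572*(-1/(271*(26 + 271))) = -1572/((-271*297)) = -1572/(-80487) = -1572*(-1/80487) = 524/26829 ≈ 0.019531)
B(q) - a = (188358 - 1108*1919) - 1*524/26829 = (188358 - 2126252) - 524/26829 = -1937894 - 524/26829 = -51991758650/26829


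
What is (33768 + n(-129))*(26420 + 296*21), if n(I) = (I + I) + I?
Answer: 1089422316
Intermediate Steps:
n(I) = 3*I (n(I) = 2*I + I = 3*I)
(33768 + n(-129))*(26420 + 296*21) = (33768 + 3*(-129))*(26420 + 296*21) = (33768 - 387)*(26420 + 6216) = 33381*32636 = 1089422316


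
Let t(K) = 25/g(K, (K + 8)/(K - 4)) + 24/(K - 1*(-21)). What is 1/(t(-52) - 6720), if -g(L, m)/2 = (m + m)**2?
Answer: -7502/50457223 ≈ -0.00014868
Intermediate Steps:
g(L, m) = -8*m**2 (g(L, m) = -2*(m + m)**2 = -2*4*m**2 = -8*m**2)
t(K) = 24/(21 + K) - 25*(-4 + K)**2/(8*(8 + K)**2) (t(K) = 25/((-8*(K + 8)**2/(K - 4)**2)) + 24/(K - 1*(-21)) = 25/((-8*(8 + K)**2/(-4 + K)**2)) + 24/(K + 21) = 25/((-8*(8 + K)**2/(-4 + K)**2)) + 24/(21 + K) = 25*(-(-4 + K)**2/(8*(8 + K)**2)) + 24/(21 + K) = -25*(-4 + K)**2/(8*(8 + K)**2) + 24/(21 + K) = 24/(21 + K) - 25*(-4 + K)**2/(8*(8 + K)**2))
1/(t(-52) - 6720) = 1/((192*(8 - 52)**2 - 25*(-4 - 52)**2*(21 - 52))/(8*(8 - 52)**2*(21 - 52)) - 6720) = 1/((1/8)*(192*(-44)**2 - 25*(-56)**2*(-31))/((-44)**2*(-31)) - 6720) = 1/((1/8)*(1/1936)*(-1/31)*(192*1936 - 25*3136*(-31)) - 6720) = 1/((1/8)*(1/1936)*(-1/31)*(371712 + 2430400) - 6720) = 1/((1/8)*(1/1936)*(-1/31)*2802112 - 6720) = 1/(-43783/7502 - 6720) = 1/(-50457223/7502) = -7502/50457223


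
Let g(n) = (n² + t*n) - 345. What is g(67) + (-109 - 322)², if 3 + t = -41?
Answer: 186957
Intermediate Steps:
t = -44 (t = -3 - 41 = -44)
g(n) = -345 + n² - 44*n (g(n) = (n² - 44*n) - 345 = -345 + n² - 44*n)
g(67) + (-109 - 322)² = (-345 + 67² - 44*67) + (-109 - 322)² = (-345 + 4489 - 2948) + (-431)² = 1196 + 185761 = 186957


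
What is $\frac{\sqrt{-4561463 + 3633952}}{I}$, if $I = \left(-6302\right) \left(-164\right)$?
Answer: $\frac{i \sqrt{927511}}{1033528} \approx 0.00093183 i$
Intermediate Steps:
$I = 1033528$
$\frac{\sqrt{-4561463 + 3633952}}{I} = \frac{\sqrt{-4561463 + 3633952}}{1033528} = \sqrt{-927511} \cdot \frac{1}{1033528} = i \sqrt{927511} \cdot \frac{1}{1033528} = \frac{i \sqrt{927511}}{1033528}$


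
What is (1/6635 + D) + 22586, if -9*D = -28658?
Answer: 1538868829/59715 ≈ 25770.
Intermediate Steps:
D = 28658/9 (D = -1/9*(-28658) = 28658/9 ≈ 3184.2)
(1/6635 + D) + 22586 = (1/6635 + 28658/9) + 22586 = 190145839/59715 + 22586 = 1538868829/59715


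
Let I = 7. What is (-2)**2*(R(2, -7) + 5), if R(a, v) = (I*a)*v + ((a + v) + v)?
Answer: -420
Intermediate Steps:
R(a, v) = a + 2*v + 7*a*v (R(a, v) = (7*a)*v + ((a + v) + v) = 7*a*v + (a + 2*v) = a + 2*v + 7*a*v)
(-2)**2*(R(2, -7) + 5) = (-2)**2*((2 + 2*(-7) + 7*2*(-7)) + 5) = 4*((2 - 14 - 98) + 5) = 4*(-110 + 5) = 4*(-105) = -420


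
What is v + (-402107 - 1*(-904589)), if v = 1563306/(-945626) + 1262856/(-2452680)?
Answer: 24279385574620288/48319124535 ≈ 5.0248e+5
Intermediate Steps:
v = -104759975582/48319124535 (v = 1563306*(-1/945626) + 1262856*(-1/2452680) = -781653/472813 - 52619/102195 = -104759975582/48319124535 ≈ -2.1681)
v + (-402107 - 1*(-904589)) = -104759975582/48319124535 + (-402107 - 1*(-904589)) = -104759975582/48319124535 + (-402107 + 904589) = -104759975582/48319124535 + 502482 = 24279385574620288/48319124535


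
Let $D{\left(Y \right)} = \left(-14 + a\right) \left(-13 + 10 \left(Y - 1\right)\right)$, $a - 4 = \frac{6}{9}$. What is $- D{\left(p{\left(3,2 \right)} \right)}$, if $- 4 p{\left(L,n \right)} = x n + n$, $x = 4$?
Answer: $-448$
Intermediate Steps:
$p{\left(L,n \right)} = - \frac{5 n}{4}$ ($p{\left(L,n \right)} = - \frac{4 n + n}{4} = - \frac{5 n}{4}$)
$a = \frac{14}{3}$ ($a = 4 + \frac{6}{9} = 4 + 6 \cdot \frac{1}{9} = 4 + \frac{2}{3} = \frac{14}{3} \approx 4.6667$)
$D{\left(Y \right)} = \frac{644}{3} - \frac{280 Y}{3}$ ($D{\left(Y \right)} = \left(-14 + \frac{14}{3}\right) \left(-13 + 10 \left(Y - 1\right)\right) = - \frac{28 \left(-13 + 10 \left(-1 + Y\right)\right)}{3} = - \frac{28 \left(-13 + \left(-10 + 10 Y\right)\right)}{3} = - \frac{28 \left(-23 + 10 Y\right)}{3} = \frac{644}{3} - \frac{280 Y}{3}$)
$- D{\left(p{\left(3,2 \right)} \right)} = - (\frac{644}{3} - \frac{280 \left(\left(- \frac{5}{4}\right) 2\right)}{3}) = - (\frac{644}{3} - - \frac{700}{3}) = - (\frac{644}{3} + \frac{700}{3}) = \left(-1\right) 448 = -448$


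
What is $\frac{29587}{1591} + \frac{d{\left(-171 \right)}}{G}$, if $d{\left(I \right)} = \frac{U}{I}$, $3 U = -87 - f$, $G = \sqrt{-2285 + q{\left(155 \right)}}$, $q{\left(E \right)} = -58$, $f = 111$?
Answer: $\frac{29587}{1591} - \frac{2 i \sqrt{2343}}{12141} \approx 18.596 - 0.0079737 i$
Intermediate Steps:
$G = i \sqrt{2343}$ ($G = \sqrt{-2285 - 58} = \sqrt{-2343} = i \sqrt{2343} \approx 48.405 i$)
$U = -66$ ($U = \frac{-87 - 111}{3} = \frac{1}{3} \left(-198\right) = -66$)
$d{\left(I \right)} = - \frac{66}{I}$
$\frac{29587}{1591} + \frac{d{\left(-171 \right)}}{G} = \frac{29587}{1591} + \frac{\left(-66\right) \frac{1}{-171}}{i \sqrt{2343}} = 29587 \cdot \frac{1}{1591} + \left(-66\right) \left(- \frac{1}{171}\right) \left(- \frac{i \sqrt{2343}}{2343}\right) = \frac{29587}{1591} + \frac{22 \left(- \frac{i \sqrt{2343}}{2343}\right)}{57} = \frac{29587}{1591} - \frac{2 i \sqrt{2343}}{12141}$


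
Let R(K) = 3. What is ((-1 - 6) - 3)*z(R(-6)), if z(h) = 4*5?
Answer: -200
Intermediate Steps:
z(h) = 20
((-1 - 6) - 3)*z(R(-6)) = ((-1 - 6) - 3)*20 = (-7 - 3)*20 = -10*20 = -200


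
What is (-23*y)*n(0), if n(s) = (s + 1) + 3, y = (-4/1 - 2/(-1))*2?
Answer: 368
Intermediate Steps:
y = -4 (y = (-4*1 - 2*(-1))*2 = (-4 + 2)*2 = -2*2 = -4)
n(s) = 4 + s (n(s) = (1 + s) + 3 = 4 + s)
(-23*y)*n(0) = (-23*(-4))*(4 + 0) = 92*4 = 368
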